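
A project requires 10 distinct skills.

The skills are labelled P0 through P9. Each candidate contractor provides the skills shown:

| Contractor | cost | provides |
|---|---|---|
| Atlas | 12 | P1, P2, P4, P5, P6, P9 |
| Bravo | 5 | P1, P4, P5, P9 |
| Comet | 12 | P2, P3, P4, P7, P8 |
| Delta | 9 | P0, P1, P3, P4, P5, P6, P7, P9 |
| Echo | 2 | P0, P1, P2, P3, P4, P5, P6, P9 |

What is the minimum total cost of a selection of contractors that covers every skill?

14

Comet, Echo together cover every skill (Comet ∪ Echo = {P0, P1, P2, P3, P4, P5, P6, P7, P8, P9}); total cost 12 + 2 = 14.
No covering selection has total cost below 14.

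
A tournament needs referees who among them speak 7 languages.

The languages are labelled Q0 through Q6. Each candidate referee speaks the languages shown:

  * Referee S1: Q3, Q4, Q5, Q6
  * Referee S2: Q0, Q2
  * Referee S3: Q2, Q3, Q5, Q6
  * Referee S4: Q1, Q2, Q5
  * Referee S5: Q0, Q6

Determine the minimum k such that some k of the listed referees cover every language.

3

Take {S1, S2, S4}. Their union is {Q0, Q1, Q2, Q3, Q4, Q5, Q6}, which is all 7 languages.
Only S4 contains Q1, so S4 is forced; the remaining 4 languages need at least 2 more referees (each remaining referee adds at most 3) — so at least 3 referees are needed, and 3 is optimal.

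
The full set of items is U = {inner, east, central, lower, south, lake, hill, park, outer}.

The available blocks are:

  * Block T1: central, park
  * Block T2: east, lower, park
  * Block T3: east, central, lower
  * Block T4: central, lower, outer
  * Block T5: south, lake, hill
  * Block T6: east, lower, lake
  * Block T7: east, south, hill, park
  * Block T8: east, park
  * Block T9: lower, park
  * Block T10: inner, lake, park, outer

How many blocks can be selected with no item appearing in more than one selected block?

T4, T5, T8 are pairwise disjoint (T4={central,lower,outer}; T5={south,lake,hill}; T8={east,park}).
Every remaining block overlaps one of these, and no 4 of the listed blocks are pairwise disjoint, so 3 is the maximum.

3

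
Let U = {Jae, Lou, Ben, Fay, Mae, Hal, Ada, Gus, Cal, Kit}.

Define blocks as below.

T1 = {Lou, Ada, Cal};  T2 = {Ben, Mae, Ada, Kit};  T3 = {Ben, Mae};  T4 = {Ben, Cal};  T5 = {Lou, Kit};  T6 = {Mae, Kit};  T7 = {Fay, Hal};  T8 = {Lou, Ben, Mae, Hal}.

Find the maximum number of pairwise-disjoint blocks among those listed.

T4, T5, T7 are pairwise disjoint (T4={Ben,Cal}; T5={Lou,Kit}; T7={Fay,Hal}).
Every remaining block overlaps one of these, and no 4 of the listed blocks are pairwise disjoint, so 3 is the maximum.

3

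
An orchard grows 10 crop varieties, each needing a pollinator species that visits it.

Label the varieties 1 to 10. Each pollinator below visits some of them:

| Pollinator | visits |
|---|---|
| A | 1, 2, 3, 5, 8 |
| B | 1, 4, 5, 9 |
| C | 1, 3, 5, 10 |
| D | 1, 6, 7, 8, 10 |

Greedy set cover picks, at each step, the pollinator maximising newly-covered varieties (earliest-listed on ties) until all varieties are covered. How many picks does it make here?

3

Greedy: pick A (covers 5 new) → pick D (covers 3 new) → pick B (covers 2 new). Total picks: 3.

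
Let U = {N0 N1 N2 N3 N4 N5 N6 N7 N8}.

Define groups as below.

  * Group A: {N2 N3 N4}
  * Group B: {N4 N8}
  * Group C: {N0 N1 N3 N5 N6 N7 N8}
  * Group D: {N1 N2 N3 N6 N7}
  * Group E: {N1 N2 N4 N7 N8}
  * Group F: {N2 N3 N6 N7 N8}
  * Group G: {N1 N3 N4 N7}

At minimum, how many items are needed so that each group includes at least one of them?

2

H = {N3, N8} meets every group (each contains at least one member of H), and |H| = 2.
The groups B, D are pairwise disjoint, so any hitting set needs a separate item for each — at least 2. Hence 2 is optimal.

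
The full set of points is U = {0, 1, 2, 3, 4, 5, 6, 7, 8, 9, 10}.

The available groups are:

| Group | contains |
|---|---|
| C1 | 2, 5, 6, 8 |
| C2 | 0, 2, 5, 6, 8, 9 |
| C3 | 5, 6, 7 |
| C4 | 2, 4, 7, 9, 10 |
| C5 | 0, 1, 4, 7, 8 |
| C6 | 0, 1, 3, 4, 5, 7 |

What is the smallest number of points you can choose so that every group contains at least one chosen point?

H = {5, 7} meets every group (each contains at least one member of H), and |H| = 2.
No single point lies in every group, so at least 2 are needed and 2 is optimal.

2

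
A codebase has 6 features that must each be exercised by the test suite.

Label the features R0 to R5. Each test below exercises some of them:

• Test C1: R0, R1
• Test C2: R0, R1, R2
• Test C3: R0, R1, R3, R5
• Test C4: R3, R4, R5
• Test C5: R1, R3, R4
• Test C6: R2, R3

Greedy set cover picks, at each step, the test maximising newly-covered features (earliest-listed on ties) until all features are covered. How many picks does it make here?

3

Greedy: pick C3 (covers 4 new) → pick C2 (covers 1 new) → pick C4 (covers 1 new). Total picks: 3.
(The true minimum cover uses only 2 tests, so greedy is not optimal here.)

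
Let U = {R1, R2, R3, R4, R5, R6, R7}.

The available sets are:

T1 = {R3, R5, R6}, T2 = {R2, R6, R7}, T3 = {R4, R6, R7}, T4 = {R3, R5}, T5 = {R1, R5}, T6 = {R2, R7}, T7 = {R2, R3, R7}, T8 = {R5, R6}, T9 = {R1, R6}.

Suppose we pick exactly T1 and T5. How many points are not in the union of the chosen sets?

Union of T1, T5 = {R1, R3, R5, R6}.
Not covered: R2, R4, R7 — 3 points.

3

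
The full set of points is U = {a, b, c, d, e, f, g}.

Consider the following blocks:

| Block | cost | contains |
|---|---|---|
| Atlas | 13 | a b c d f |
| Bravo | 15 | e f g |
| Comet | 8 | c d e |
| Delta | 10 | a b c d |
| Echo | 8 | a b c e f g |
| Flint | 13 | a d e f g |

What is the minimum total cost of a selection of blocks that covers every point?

Comet, Echo together cover every point (Comet ∪ Echo = {a, b, c, d, e, f, g}); total cost 8 + 8 = 16.
No covering selection has total cost below 16.

16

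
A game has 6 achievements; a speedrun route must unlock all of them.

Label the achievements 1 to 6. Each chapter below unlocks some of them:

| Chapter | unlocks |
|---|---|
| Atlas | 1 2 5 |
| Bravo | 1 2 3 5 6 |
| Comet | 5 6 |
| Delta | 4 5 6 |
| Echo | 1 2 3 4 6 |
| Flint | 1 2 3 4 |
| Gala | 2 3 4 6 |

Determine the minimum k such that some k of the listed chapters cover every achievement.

Take {Bravo, Echo}. Their union is {1, 2, 3, 4, 5, 6}, which is all 6 achievements.
No single chapter has all 6 achievements (the largest, Bravo, has 5), so 2 is optimal.

2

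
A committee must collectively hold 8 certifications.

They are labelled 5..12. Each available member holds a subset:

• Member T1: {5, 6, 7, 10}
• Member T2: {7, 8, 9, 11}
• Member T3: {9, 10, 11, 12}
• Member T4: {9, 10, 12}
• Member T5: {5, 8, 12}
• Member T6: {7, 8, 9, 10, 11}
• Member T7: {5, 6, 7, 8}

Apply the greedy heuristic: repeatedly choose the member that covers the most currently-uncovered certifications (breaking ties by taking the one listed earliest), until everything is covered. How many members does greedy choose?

3

Greedy: pick T6 (covers 5 new) → pick T1 (covers 2 new) → pick T3 (covers 1 new). Total picks: 3.
(The true minimum cover uses only 2 members, so greedy is not optimal here.)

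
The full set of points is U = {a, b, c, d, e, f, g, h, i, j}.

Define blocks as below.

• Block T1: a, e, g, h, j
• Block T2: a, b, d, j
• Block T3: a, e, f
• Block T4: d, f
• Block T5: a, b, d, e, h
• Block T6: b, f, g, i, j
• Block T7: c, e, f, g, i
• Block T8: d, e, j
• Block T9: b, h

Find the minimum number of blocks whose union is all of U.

T5, T7, and T8 cover everything between them: the union {a, b, c, d, e, f, g, h, i, j} is all of U.
Only T7 contains c, so T7 is forced; the remaining 5 points need at least 2 more blocks (each remaining block adds at most 4) — so at least 3 blocks are needed, and 3 is optimal.

3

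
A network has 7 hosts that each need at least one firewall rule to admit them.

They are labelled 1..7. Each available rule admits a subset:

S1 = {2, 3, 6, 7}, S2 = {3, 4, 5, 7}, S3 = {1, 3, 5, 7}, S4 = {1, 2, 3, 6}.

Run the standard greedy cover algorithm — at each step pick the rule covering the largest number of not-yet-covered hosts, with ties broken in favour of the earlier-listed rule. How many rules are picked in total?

Greedy: pick S1 (covers 4 new) → pick S2 (covers 2 new) → pick S3 (covers 1 new). Total picks: 3.
(The true minimum cover uses only 2 rules, so greedy is not optimal here.)

3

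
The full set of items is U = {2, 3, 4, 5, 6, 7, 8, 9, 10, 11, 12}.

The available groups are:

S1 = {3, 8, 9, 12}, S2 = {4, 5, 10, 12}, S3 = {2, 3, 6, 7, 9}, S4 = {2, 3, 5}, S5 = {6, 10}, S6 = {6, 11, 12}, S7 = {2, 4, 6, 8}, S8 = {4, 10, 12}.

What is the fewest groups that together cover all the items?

4

Take {S1, S2, S3, S6}. Their union is {2, 3, 4, 5, 6, 7, 8, 9, 10, 11, 12}, which is all 11 items.
No 3 of the 8 groups cover everything (all 56 combinations miss at least one item), so 4 is optimal.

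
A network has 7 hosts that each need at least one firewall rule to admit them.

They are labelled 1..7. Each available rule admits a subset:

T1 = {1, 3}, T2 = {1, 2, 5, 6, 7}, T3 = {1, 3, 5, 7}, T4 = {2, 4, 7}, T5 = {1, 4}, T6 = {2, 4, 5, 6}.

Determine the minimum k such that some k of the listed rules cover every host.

2

T3 and T6 together: T3 ∪ T6 = {1, 2, 3, 4, 5, 6, 7} — every host is covered.
No single rule has all 7 hosts (the largest, T2, has 5), so 2 is optimal.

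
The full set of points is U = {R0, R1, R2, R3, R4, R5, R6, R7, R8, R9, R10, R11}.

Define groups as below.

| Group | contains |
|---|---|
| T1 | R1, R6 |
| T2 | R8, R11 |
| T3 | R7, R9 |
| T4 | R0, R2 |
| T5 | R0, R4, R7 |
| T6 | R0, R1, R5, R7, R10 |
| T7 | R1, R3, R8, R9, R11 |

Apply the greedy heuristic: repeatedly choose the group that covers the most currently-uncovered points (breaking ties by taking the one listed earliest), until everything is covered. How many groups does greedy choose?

Greedy: pick T6 (covers 5 new) → pick T7 (covers 4 new) → pick T1 (covers 1 new) → pick T4 (covers 1 new) → pick T5 (covers 1 new). Total picks: 5.

5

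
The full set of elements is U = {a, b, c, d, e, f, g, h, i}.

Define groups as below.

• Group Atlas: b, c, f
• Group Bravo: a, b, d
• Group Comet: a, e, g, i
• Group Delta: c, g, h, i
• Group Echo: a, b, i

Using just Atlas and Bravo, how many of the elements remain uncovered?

4

Union of Atlas, Bravo = {a, b, c, d, f}.
Not covered: e, g, h, i — 4 elements.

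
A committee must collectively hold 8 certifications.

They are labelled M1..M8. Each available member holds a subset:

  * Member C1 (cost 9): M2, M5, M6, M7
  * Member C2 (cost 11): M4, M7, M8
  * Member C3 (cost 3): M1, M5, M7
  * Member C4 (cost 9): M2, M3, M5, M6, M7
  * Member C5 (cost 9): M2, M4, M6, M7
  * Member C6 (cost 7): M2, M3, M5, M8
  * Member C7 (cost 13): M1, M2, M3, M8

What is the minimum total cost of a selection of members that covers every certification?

C3, C5, C6 together cover every certification (C3 ∪ C5 ∪ C6 = {M1, M2, M3, M4, M5, M6, M7, M8}); total cost 3 + 9 + 7 = 19.
No covering selection has total cost below 19.

19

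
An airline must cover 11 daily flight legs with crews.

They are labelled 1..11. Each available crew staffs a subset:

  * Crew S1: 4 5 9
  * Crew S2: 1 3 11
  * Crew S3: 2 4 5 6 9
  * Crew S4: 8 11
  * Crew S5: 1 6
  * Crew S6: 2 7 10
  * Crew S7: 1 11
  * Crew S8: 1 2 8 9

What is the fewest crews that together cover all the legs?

4

Take {S2, S3, S4, S6}. Their union is {1, 2, 3, 4, 5, 6, 7, 8, 9, 10, 11}, which is all 11 legs.
No 3 of the 8 crews cover everything (all 56 combinations miss at least one leg), so 4 is optimal.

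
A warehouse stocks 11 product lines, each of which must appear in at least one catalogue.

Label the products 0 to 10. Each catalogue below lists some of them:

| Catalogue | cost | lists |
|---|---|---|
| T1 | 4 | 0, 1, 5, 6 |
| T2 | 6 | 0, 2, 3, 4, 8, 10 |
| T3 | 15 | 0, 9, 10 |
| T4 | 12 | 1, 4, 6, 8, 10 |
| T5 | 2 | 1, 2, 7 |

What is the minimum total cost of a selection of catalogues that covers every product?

27

T1, T2, T3, T5 together cover every product (T1 ∪ T2 ∪ T3 ∪ T5 = {0, 1, 2, 3, 4, 5, 6, 7, 8, 9, 10}); total cost 4 + 6 + 15 + 2 = 27.
No covering selection has total cost below 27.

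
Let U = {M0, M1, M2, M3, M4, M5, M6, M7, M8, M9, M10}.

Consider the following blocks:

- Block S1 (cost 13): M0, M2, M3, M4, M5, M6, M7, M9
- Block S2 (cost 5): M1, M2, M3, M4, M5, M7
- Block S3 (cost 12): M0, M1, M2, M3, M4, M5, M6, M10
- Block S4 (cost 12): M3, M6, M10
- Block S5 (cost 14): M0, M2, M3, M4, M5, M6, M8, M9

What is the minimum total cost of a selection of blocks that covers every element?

S2, S3, S5 together cover every element (S2 ∪ S3 ∪ S5 = {M0, M1, M2, M3, M4, M5, M6, M7, M8, M9, M10}); total cost 5 + 12 + 14 = 31.
No covering selection has total cost below 31.

31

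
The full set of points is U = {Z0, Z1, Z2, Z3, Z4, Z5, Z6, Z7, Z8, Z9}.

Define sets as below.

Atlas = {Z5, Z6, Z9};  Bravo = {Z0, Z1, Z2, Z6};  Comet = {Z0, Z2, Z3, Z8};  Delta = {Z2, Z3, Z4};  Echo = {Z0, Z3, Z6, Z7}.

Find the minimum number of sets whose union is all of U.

5

Atlas, Bravo, Comet, Delta, and Echo cover everything between them: the union {Z0, Z1, Z2, Z3, Z4, Z5, Z6, Z7, Z8, Z9} is all of U.
No 4 of the 5 sets cover everything (all 5 combinations miss at least one point), so 5 is optimal.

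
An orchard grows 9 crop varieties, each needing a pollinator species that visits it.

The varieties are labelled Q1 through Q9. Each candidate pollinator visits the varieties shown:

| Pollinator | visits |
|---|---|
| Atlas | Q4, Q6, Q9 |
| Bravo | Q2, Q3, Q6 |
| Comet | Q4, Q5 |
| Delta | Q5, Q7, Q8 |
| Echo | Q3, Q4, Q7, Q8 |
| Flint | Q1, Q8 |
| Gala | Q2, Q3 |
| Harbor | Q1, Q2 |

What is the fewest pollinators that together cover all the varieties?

Take {Atlas, Delta, Flint, Gala}. Their union is {Q1, Q2, Q3, Q4, Q5, Q6, Q7, Q8, Q9}, which is all 9 varieties.
No 3 of the 8 pollinators cover everything (all 56 combinations miss at least one variety), so 4 is optimal.

4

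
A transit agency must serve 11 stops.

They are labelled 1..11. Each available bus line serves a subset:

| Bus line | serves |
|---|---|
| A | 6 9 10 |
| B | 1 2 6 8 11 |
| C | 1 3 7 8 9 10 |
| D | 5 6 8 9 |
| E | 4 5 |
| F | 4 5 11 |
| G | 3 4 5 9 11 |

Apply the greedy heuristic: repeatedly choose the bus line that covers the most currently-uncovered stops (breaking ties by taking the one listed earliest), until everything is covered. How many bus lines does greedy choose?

3

Greedy: pick C (covers 6 new) → pick B (covers 3 new) → pick E (covers 2 new). Total picks: 3.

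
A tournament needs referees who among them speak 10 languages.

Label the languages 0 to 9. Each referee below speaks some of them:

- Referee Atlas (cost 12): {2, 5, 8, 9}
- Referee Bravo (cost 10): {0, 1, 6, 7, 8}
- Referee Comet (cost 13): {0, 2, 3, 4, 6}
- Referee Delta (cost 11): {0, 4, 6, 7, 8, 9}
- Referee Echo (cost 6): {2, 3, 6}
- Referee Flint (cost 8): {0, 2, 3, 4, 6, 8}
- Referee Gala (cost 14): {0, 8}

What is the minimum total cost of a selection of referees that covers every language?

Atlas, Bravo, Flint together cover every language (Atlas ∪ Bravo ∪ Flint = {0, 1, 2, 3, 4, 5, 6, 7, 8, 9}); total cost 12 + 10 + 8 = 30.
No covering selection has total cost below 30.

30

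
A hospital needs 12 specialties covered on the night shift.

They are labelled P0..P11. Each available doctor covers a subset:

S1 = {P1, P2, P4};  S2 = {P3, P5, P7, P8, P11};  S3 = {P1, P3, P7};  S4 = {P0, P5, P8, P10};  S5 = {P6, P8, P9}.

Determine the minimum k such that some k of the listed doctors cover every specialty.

4

S1 and S2 and S4 and S5 together: S1 ∪ S2 ∪ S4 ∪ S5 = {P0, P1, P2, P3, P4, P5, P6, P7, P8, P9, P10, P11} — every specialty is covered.
Only S4 contains P0, so S4 is forced; the remaining 8 specialties need at least 3 more doctors (each remaining doctor adds at most 3) — so at least 4 doctors are needed, and 4 is optimal.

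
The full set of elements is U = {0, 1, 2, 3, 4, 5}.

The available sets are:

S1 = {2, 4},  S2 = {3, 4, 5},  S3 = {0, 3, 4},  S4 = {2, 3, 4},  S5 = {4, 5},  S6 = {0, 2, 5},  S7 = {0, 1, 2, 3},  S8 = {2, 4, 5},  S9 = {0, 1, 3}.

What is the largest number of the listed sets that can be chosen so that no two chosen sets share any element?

S5, S9 are pairwise disjoint (S5={4,5}; S9={0,1,3}).
Every remaining set overlaps one of these, and no 3 of the listed sets are pairwise disjoint, so 2 is the maximum.

2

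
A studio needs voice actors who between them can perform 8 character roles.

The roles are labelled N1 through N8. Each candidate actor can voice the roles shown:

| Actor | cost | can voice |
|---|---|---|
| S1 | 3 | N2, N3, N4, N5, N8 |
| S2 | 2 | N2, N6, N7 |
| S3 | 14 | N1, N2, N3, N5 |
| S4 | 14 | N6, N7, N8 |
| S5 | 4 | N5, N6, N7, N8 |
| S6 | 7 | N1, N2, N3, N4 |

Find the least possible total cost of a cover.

11

S5, S6 together cover every role (S5 ∪ S6 = {N1, N2, N3, N4, N5, N6, N7, N8}); total cost 4 + 7 = 11.
The greedy pick S1, S2, S6 costs 12; no covering selection beats 11.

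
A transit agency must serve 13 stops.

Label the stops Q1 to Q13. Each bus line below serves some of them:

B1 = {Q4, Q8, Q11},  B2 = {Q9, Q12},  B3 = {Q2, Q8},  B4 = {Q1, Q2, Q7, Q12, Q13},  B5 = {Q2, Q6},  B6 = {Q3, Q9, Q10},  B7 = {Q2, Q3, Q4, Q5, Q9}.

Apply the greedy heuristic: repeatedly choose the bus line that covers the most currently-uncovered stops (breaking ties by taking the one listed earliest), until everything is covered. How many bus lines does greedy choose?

5

Greedy: pick B4 (covers 5 new) → pick B7 (covers 4 new) → pick B1 (covers 2 new) → pick B5 (covers 1 new) → pick B6 (covers 1 new). Total picks: 5.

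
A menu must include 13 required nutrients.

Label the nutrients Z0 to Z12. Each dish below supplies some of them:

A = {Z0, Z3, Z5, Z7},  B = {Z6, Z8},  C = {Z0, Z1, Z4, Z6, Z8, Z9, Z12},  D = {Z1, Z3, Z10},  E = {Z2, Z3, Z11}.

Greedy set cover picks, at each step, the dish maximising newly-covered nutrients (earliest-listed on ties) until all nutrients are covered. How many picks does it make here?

4

Greedy: pick C (covers 7 new) → pick A (covers 3 new) → pick E (covers 2 new) → pick D (covers 1 new). Total picks: 4.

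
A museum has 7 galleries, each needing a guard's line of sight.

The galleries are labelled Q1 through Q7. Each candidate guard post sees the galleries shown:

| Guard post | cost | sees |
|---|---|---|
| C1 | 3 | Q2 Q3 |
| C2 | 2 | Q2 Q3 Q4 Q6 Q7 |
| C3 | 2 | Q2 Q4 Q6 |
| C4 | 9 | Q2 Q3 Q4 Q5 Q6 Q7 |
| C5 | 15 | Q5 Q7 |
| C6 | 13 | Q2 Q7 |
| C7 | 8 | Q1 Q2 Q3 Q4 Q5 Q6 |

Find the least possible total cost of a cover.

10

C2, C7 together cover every gallery (C2 ∪ C7 = {Q1, Q2, Q3, Q4, Q5, Q6, Q7}); total cost 2 + 8 = 10.
No covering selection has total cost below 10.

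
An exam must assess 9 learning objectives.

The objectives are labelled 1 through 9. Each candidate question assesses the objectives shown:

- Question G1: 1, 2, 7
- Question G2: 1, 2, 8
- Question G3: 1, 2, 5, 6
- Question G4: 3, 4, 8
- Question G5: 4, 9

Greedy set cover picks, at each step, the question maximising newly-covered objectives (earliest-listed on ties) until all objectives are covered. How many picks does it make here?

Greedy: pick G3 (covers 4 new) → pick G4 (covers 3 new) → pick G1 (covers 1 new) → pick G5 (covers 1 new). Total picks: 4.

4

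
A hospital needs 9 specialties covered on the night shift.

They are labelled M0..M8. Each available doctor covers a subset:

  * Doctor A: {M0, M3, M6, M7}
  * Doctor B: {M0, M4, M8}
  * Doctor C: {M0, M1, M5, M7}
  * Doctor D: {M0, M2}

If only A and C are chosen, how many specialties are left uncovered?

Union of A, C = {M0, M1, M3, M5, M6, M7}.
Not covered: M2, M4, M8 — 3 specialties.

3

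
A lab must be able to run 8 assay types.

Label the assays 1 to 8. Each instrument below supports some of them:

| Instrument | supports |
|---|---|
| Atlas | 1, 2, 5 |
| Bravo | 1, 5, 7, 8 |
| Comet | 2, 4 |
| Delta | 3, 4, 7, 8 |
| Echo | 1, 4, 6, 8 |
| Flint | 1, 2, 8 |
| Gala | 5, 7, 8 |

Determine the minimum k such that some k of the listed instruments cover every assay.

Take {Atlas, Delta, Echo}. Their union is {1, 2, 3, 4, 5, 6, 7, 8}, which is all 8 assays.
Only Delta contains 3, so Delta is forced; the remaining 4 assays need at least 2 more instruments (each remaining instrument adds at most 3) — so at least 3 instruments are needed, and 3 is optimal.

3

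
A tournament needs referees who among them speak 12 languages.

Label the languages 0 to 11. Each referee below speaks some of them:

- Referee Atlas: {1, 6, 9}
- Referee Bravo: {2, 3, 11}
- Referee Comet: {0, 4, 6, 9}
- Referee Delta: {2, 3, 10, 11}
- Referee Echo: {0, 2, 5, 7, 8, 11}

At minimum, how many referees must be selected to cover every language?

Take {Atlas, Comet, Delta, Echo}. Their union is {0, 1, 2, 3, 4, 5, 6, 7, 8, 9, 10, 11}, which is all 12 languages.
No 3 of the 5 referees cover everything (all 10 combinations miss at least one language), so 4 is optimal.

4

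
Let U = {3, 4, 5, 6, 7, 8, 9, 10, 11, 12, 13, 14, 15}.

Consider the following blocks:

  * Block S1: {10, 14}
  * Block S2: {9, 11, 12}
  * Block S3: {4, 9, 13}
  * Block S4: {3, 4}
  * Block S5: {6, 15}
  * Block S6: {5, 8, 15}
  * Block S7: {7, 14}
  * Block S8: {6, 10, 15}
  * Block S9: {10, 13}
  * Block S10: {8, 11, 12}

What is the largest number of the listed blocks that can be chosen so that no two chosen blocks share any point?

5

S2, S4, S6, S7, S9 are pairwise disjoint (S2={9,11,12}; S4={3,4}; S6={5,8,15}; S7={7,14}; S9={10,13}).
Every remaining block overlaps one of these, and no 6 of the listed blocks are pairwise disjoint, so 5 is the maximum.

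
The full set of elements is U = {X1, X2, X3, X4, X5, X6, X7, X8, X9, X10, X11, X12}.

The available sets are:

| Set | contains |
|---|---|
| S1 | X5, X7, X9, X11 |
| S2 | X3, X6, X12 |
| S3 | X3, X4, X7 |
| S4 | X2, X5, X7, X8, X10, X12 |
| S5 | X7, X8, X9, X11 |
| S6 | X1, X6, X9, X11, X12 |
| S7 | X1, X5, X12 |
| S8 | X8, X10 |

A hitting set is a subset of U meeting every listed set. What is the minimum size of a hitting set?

Take H = {X7, X8, X12}. Each listed set contains at least one of these, so H is a hitting set of size 3.
The sets S1, S2, S8 are pairwise disjoint, so any hitting set needs a separate element for each — at least 3. Hence 3 is optimal.

3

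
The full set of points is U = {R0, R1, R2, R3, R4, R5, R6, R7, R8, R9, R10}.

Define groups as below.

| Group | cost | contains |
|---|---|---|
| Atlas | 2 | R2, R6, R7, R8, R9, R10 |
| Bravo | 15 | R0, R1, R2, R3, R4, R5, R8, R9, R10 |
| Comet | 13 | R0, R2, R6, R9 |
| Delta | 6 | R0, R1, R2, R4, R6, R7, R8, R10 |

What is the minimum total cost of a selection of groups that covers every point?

Atlas, Bravo together cover every point (Atlas ∪ Bravo = {R0, R1, R2, R3, R4, R5, R6, R7, R8, R9, R10}); total cost 2 + 15 = 17.
The greedy pick Atlas, Delta, Bravo costs 23; no covering selection beats 17.

17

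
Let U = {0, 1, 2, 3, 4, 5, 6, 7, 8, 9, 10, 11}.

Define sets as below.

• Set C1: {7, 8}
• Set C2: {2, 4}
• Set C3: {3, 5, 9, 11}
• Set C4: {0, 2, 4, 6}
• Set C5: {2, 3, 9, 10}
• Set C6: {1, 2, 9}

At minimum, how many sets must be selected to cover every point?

C1, C3, C4, C5, and C6 cover everything between them: the union {0, 1, 2, 3, 4, 5, 6, 7, 8, 9, 10, 11} is all of U.
No 4 of the 6 sets cover everything (all 15 combinations miss at least one point), so 5 is optimal.

5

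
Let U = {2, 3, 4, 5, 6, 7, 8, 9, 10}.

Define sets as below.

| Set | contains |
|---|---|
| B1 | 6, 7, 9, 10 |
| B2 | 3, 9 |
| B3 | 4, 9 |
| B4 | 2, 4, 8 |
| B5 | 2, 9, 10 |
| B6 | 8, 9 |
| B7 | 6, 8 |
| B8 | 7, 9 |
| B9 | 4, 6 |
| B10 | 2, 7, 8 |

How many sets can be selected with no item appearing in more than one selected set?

B2, B9, B10 are pairwise disjoint (B2={3,9}; B9={4,6}; B10={2,7,8}).
Every remaining set overlaps one of these, and no 4 of the listed sets are pairwise disjoint, so 3 is the maximum.

3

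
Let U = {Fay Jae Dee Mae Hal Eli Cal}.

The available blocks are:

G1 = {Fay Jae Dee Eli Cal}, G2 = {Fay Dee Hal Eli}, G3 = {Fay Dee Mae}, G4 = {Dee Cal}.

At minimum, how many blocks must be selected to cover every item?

3

G1 and G2 and G3 together: G1 ∪ G2 ∪ G3 = {Fay, Jae, Dee, Mae, Hal, Eli, Cal} — every item is covered.
Only G1 contains Jae, so G1 is forced; the remaining 2 items need at least 2 more blocks (each remaining block adds at most 1) — so at least 3 blocks are needed, and 3 is optimal.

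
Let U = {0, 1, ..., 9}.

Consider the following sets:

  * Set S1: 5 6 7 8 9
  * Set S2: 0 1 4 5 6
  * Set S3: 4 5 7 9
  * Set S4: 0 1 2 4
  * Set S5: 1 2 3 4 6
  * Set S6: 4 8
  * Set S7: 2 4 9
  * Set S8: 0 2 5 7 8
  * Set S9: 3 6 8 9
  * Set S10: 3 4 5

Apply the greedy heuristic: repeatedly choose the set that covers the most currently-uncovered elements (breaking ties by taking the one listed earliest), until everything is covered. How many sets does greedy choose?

3

Greedy: pick S1 (covers 5 new) → pick S4 (covers 4 new) → pick S5 (covers 1 new). Total picks: 3.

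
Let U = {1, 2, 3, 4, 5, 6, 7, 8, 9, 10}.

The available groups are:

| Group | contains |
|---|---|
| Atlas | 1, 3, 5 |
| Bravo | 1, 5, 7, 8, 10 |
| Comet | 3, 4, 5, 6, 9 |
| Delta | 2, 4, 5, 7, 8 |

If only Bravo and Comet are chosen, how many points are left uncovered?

Union of Bravo, Comet = {1, 3, 4, 5, 6, 7, 8, 9, 10}.
Not covered: 2 — 1 point.

1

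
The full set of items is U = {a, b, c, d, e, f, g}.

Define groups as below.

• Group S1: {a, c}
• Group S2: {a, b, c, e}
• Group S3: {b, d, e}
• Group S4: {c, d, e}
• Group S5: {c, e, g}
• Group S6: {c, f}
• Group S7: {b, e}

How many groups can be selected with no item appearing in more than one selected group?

2

S3, S6 are pairwise disjoint (S3={b,d,e}; S6={c,f}).
Every remaining group overlaps one of these, and no 3 of the listed groups are pairwise disjoint, so 2 is the maximum.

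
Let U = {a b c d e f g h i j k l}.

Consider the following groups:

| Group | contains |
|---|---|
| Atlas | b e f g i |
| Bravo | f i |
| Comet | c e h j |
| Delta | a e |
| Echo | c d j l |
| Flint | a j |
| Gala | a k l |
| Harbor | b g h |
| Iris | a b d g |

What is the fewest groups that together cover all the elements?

4

Take {Atlas, Comet, Gala, Iris}. Their union is {a, b, c, d, e, f, g, h, i, j, k, l}, which is all 12 elements.
No 3 of the 9 groups cover everything (all 84 combinations miss at least one element), so 4 is optimal.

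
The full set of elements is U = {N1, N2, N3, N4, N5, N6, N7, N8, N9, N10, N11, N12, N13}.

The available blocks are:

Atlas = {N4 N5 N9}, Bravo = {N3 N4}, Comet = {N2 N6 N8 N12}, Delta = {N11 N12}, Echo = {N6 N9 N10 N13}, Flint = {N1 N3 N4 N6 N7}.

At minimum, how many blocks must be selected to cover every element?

Take {Atlas, Comet, Delta, Echo, Flint}. Their union is {N1, N2, N3, N4, N5, N6, N7, N8, N9, N10, N11, N12, N13}, which is all 13 elements.
No 4 of the 6 blocks cover everything (all 15 combinations miss at least one element), so 5 is optimal.

5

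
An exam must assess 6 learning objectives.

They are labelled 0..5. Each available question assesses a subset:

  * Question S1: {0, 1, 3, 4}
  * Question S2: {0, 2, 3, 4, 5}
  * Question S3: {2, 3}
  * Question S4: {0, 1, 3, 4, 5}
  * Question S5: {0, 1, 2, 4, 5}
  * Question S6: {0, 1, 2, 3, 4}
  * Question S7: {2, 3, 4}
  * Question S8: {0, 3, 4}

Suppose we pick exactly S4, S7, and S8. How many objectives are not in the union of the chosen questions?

Union of S4, S7, S8 = {0, 1, 2, 3, 4, 5} — that's every objective, so 0 are uncovered.

0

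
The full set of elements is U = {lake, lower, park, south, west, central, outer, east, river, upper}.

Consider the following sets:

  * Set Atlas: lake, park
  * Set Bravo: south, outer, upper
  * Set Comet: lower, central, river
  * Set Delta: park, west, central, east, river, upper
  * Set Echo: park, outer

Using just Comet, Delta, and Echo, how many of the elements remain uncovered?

Union of Comet, Delta, Echo = {lower, park, west, central, outer, east, river, upper}.
Not covered: lake, south — 2 elements.

2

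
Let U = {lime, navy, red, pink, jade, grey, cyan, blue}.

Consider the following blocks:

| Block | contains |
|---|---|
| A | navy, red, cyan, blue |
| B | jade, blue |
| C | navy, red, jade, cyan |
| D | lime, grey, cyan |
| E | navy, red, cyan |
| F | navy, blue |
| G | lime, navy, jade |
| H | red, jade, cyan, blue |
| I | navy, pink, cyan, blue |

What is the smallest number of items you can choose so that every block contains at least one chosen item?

The 3 items {jade, cyan, blue} hit every block.
No choice of 2 items meets every block, so 3 is the minimum.

3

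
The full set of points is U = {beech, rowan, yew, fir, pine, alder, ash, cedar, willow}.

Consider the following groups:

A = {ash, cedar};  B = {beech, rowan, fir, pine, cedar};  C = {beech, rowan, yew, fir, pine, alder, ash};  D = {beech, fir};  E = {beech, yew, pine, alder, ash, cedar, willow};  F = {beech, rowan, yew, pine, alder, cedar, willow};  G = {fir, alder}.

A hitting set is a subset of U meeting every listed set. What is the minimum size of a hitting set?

Take H = {fir, cedar}. Each listed group contains at least one of these, so H is a hitting set of size 2.
The groups A, G are pairwise disjoint, so any hitting set needs a separate point for each — at least 2. Hence 2 is optimal.

2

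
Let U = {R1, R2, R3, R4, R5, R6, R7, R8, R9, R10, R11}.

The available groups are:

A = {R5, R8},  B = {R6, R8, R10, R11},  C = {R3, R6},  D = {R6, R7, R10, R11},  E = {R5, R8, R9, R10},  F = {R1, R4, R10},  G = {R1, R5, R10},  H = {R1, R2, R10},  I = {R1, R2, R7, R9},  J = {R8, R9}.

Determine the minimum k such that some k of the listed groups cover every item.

A and C and D and F and I together: A ∪ C ∪ D ∪ F ∪ I = {R1, R2, R3, R4, R5, R6, R7, R8, R9, R10, R11} — every item is covered.
No 4 of the 10 groups cover everything (all 210 combinations miss at least one item), so 5 is optimal.

5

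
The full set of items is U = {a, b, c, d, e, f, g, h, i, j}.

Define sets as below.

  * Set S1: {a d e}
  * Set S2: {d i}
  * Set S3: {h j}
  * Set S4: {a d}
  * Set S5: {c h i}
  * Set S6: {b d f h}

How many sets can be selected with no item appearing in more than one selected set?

S2, S3 are pairwise disjoint (S2={d,i}; S3={h,j}).
Every remaining set overlaps one of these, and no 3 of the listed sets are pairwise disjoint, so 2 is the maximum.

2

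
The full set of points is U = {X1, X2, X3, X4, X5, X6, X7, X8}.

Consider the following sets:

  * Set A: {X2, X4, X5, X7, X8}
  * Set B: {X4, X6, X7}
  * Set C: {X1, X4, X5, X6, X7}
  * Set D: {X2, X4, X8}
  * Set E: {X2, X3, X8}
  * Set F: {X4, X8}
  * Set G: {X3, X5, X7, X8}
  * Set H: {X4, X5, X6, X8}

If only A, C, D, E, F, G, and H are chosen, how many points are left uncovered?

Union of A, C, D, E, F, G, H = {X1, X2, X3, X4, X5, X6, X7, X8} — that's every point, so 0 are uncovered.

0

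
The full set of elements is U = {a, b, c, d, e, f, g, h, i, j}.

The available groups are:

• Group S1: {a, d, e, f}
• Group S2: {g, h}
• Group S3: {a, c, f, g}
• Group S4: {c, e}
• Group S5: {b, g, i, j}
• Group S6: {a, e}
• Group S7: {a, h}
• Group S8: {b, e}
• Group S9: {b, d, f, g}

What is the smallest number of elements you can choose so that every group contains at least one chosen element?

T = {a, e, g} meets every group (each contains at least one member of T), and |T| = 3.
The groups S4, S7, S9 are pairwise disjoint, so any hitting set needs a separate element for each — at least 3. Hence 3 is optimal.

3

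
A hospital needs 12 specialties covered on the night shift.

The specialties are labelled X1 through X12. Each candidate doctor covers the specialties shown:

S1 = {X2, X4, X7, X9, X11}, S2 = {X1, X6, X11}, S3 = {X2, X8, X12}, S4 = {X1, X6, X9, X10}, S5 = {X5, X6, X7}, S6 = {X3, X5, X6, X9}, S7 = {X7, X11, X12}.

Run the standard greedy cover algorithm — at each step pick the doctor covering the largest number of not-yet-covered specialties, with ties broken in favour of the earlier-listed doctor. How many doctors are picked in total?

4

Greedy: pick S1 (covers 5 new) → pick S4 (covers 3 new) → pick S3 (covers 2 new) → pick S6 (covers 2 new). Total picks: 4.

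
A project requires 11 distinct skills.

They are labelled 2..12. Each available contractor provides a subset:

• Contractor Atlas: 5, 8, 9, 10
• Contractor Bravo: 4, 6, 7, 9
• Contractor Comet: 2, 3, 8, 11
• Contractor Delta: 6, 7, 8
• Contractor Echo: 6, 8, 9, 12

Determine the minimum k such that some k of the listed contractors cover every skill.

4

Take {Atlas, Bravo, Comet, Echo}. Their union is {2, 3, 4, 5, 6, 7, 8, 9, 10, 11, 12}, which is all 11 skills.
Only Atlas contains 5, so Atlas is forced; the remaining 7 skills need at least 3 more contractors (each remaining contractor adds at most 3) — so at least 4 contractors are needed, and 4 is optimal.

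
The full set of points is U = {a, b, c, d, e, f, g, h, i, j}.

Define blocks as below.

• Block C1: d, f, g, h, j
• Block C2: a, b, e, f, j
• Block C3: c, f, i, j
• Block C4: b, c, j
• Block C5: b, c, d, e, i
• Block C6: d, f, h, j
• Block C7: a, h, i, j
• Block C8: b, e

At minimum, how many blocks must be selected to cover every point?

Take {C1, C5, C7}. Their union is {a, b, c, d, e, f, g, h, i, j}, which is all 10 points.
Only C1 contains g, so C1 is forced; the remaining 5 points need at least 2 more blocks (each remaining block adds at most 4) — so at least 3 blocks are needed, and 3 is optimal.

3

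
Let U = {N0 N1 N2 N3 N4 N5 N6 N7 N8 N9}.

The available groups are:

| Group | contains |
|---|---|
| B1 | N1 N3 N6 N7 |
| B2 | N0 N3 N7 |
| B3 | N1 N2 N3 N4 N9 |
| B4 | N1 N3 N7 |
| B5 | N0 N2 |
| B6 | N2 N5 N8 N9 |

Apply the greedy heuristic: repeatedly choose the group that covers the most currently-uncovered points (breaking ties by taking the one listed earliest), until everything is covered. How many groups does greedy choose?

4

Greedy: pick B3 (covers 5 new) → pick B1 (covers 2 new) → pick B6 (covers 2 new) → pick B2 (covers 1 new). Total picks: 4.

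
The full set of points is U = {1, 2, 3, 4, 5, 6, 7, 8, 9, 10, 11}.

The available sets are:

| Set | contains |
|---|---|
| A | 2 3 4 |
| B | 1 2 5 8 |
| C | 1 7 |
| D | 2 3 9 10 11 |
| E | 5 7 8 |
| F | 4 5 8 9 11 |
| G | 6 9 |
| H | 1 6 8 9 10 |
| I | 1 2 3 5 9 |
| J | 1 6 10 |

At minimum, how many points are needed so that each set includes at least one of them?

T = {2, 6, 7, 11} meets every set (each contains at least one member of T), and |T| = 4.
No choice of 3 points meets every set, so 4 is the minimum.

4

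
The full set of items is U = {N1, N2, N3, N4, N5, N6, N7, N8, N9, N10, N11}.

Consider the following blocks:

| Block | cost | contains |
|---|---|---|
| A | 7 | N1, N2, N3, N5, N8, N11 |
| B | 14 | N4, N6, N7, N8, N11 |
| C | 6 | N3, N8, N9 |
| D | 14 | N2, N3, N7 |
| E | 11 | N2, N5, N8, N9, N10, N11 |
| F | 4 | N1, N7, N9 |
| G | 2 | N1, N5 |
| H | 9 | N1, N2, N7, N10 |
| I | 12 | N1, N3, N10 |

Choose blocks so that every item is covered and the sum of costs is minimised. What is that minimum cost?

B, C, G, H together cover every item (B ∪ C ∪ G ∪ H = {N1, N2, N3, N4, N5, N6, N7, N8, N9, N10, N11}); total cost 14 + 6 + 2 + 9 = 31.
The greedy pick G, A, F, B, H costs 36; no covering selection beats 31.

31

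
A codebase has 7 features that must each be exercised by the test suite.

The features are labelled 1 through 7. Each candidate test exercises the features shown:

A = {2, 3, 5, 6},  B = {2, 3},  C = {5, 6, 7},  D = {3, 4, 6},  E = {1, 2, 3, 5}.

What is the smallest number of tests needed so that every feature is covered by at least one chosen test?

3

Take {C, D, E}. Their union is {1, 2, 3, 4, 5, 6, 7}, which is all 7 features.
Only E contains 1, so E is forced; the remaining 3 features need at least 2 more tests (each remaining test adds at most 2) — so at least 3 tests are needed, and 3 is optimal.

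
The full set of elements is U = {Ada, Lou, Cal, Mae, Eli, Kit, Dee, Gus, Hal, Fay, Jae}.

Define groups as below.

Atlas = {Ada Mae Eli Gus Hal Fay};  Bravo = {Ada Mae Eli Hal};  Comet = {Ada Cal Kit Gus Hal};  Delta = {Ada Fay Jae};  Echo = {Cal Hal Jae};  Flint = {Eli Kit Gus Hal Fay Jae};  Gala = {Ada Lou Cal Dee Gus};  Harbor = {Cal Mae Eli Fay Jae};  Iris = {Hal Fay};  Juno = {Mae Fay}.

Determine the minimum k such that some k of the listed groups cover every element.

3

Flint and Gala and Harbor together: Flint ∪ Gala ∪ Harbor = {Ada, Lou, Cal, Mae, Eli, Kit, Dee, Gus, Hal, Fay, Jae} — every element is covered.
Only Gala contains Lou, so Gala is forced; the remaining 6 elements need at least 2 more groups (each remaining group adds at most 5) — so at least 3 groups are needed, and 3 is optimal.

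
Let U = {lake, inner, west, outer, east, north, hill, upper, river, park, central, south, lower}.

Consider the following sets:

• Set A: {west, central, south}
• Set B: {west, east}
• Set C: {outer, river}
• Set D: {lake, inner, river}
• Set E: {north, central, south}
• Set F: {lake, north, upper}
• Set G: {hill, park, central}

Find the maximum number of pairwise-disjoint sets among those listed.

4

B, C, F, G are pairwise disjoint (B={west,east}; C={outer,river}; F={lake,north,upper}; G={hill,park,central}).
Every remaining set overlaps one of these, and no 5 of the listed sets are pairwise disjoint, so 4 is the maximum.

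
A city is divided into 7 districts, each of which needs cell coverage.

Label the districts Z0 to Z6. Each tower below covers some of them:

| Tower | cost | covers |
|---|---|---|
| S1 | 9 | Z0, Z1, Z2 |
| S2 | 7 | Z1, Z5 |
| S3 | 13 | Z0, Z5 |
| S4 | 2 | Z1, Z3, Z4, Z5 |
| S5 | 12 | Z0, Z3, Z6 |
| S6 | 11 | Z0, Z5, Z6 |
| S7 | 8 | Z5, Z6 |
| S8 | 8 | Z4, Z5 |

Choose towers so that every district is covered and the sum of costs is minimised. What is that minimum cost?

S1, S4, S7 together cover every district (S1 ∪ S4 ∪ S7 = {Z0, Z1, Z2, Z3, Z4, Z5, Z6}); total cost 9 + 2 + 8 = 19.
No covering selection has total cost below 19.

19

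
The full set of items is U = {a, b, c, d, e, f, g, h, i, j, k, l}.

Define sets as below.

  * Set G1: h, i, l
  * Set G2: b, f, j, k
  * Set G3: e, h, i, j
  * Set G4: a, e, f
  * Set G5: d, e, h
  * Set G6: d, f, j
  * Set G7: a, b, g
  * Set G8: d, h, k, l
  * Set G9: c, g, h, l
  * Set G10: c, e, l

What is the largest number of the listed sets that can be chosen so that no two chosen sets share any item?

G1, G6, G7 are pairwise disjoint (G1={h,i,l}; G6={d,f,j}; G7={a,b,g}).
Every remaining set overlaps one of these, and no 4 of the listed sets are pairwise disjoint, so 3 is the maximum.

3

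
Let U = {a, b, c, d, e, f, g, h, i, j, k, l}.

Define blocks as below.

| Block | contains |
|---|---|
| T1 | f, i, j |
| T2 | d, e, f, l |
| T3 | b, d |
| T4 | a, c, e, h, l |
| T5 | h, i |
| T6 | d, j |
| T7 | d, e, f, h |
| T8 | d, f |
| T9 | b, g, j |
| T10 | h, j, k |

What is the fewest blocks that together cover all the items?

T1, T4, T7, T9, and T10 cover everything between them: the union {a, b, c, d, e, f, g, h, i, j, k, l} is all of U.
No 4 of the 10 blocks cover everything (all 210 combinations miss at least one item), so 5 is optimal.

5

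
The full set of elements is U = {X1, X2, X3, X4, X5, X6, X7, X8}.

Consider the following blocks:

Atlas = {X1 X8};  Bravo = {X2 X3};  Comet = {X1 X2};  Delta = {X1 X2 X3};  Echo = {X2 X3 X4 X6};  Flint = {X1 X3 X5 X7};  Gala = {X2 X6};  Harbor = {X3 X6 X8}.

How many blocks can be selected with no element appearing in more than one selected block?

Atlas, Bravo are pairwise disjoint (Atlas={X1,X8}; Bravo={X2,X3}).
Every remaining block overlaps one of these, and no 3 of the listed blocks are pairwise disjoint, so 2 is the maximum.

2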